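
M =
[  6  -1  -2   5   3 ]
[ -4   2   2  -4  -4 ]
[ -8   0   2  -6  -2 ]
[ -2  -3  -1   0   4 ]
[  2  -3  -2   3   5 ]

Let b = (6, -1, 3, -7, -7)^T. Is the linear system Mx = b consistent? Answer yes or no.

no

Row reduce the augmented matrix [M | b].
R2 ← R2 + (2/3)·R1: [0, 4/3, 2/3, -2/3, -2, 3]
R3 ← R3 + (4/3)·R1: [0, -4/3, -2/3, 2/3, 2, 11]
R4 ← R4 + (1/3)·R1: [0, -10/3, -5/3, 5/3, 5, -5]
R5 ← R5 − (1/3)·R1: [0, -8/3, -4/3, 4/3, 4, -9]
R3 ← R3 + R2: [0, 0, 0, 0, 0, 14]
R4 ← R4 + (5/2)·R2: [0, 0, 0, 0, 0, 5/2]
R5 ← R5 + (2)·R2: [0, 0, 0, 0, 0, -3]
R4 ← R4 − (5/28)·R3: [0, 0, 0, 0, 0, 0]
R5 ← R5 + (3/14)·R3: [0, 0, 0, 0, 0, 0]
The echelon form has 3 nonzero rows; the last pivot sits in the augmented column, so rank(M) = 2 but rank([M|b]) = 3.
Since the ranks differ, the system is inconsistent.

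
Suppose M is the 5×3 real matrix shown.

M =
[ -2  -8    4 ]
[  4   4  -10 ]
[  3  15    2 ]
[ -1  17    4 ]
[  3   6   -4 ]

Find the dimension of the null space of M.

Row reduce to echelon form.
R2 ← R2 + (2)·R1: [0, -12, -2]
R3 ← R3 + (3/2)·R1: [0, 3, 8]
R4 ← R4 − (1/2)·R1: [0, 21, 2]
R5 ← R5 + (3/2)·R1: [0, -6, 2]
R3 ← R3 + (1/4)·R2: [0, 0, 15/2]
R4 ← R4 + (7/4)·R2: [0, 0, -3/2]
R5 ← R5 − (1/2)·R2: [0, 0, 3]
R4 ← R4 + (1/5)·R3: [0, 0, 0]
R5 ← R5 − (2/5)·R3: [0, 0, 0]
3 nonzero rows, so rank(M) = 3.
M has 3 columns; by rank–nullity, nullity = 3 − 3 = 0.

0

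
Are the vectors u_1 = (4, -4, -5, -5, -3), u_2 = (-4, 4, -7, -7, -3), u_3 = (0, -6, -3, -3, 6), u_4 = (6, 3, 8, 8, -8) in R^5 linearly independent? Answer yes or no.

Form the matrix with these vectors as rows and row reduce.
R2 ← R2 + R1: [0, 0, -12, -12, -6]
R4 ← R4 − (3/2)·R1: [0, 9, 31/2, 31/2, -7/2]
Swap R2 ↔ R3
R4 ← R4 + (3/2)·R2: [0, 0, 11, 11, 11/2]
R4 ← R4 + (11/12)·R3: [0, 0, 0, 0, 0]
3 nonzero rows, so the 4 vectors span a space of dimension 3.
Since 3 < 4, the vectors are linearly dependent.

no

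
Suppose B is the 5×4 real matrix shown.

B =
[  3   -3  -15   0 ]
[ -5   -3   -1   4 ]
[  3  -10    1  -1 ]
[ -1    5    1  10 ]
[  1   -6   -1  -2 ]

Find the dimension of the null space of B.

Row reduce to echelon form.
R2 ← R2 + (5/3)·R1: [0, -8, -26, 4]
R3 ← R3 − R1: [0, -7, 16, -1]
R4 ← R4 + (1/3)·R1: [0, 4, -4, 10]
R5 ← R5 − (1/3)·R1: [0, -5, 4, -2]
R3 ← R3 − (7/8)·R2: [0, 0, 155/4, -9/2]
R4 ← R4 + (1/2)·R2: [0, 0, -17, 12]
R5 ← R5 − (5/8)·R2: [0, 0, 81/4, -9/2]
R4 ← R4 + (68/155)·R3: [0, 0, 0, 1554/155]
R5 ← R5 − (81/155)·R3: [0, 0, 0, -333/155]
R5 ← R5 + (3/14)·R4: [0, 0, 0, 0]
4 nonzero rows, so rank(B) = 4.
B has 4 columns; by rank–nullity, nullity = 4 − 4 = 0.

0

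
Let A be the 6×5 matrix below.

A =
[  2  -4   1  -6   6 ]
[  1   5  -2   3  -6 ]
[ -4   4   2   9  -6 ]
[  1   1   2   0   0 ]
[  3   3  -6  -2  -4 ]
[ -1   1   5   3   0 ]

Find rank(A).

Row reduce to echelon form.
R2 ← R2 − (1/2)·R1: [0, 7, -5/2, 6, -9]
R3 ← R3 + (2)·R1: [0, -4, 4, -3, 6]
R4 ← R4 − (1/2)·R1: [0, 3, 3/2, 3, -3]
R5 ← R5 − (3/2)·R1: [0, 9, -15/2, 7, -13]
R6 ← R6 + (1/2)·R1: [0, -1, 11/2, 0, 3]
R3 ← R3 + (4/7)·R2: [0, 0, 18/7, 3/7, 6/7]
R4 ← R4 − (3/7)·R2: [0, 0, 18/7, 3/7, 6/7]
R5 ← R5 − (9/7)·R2: [0, 0, -30/7, -5/7, -10/7]
R6 ← R6 + (1/7)·R2: [0, 0, 36/7, 6/7, 12/7]
R4 ← R4 − R3: [0, 0, 0, 0, 0]
R5 ← R5 + (5/3)·R3: [0, 0, 0, 0, 0]
R6 ← R6 − (2)·R3: [0, 0, 0, 0, 0]
Echelon form has 3 nonzero rows, so rank(A) = 3.

3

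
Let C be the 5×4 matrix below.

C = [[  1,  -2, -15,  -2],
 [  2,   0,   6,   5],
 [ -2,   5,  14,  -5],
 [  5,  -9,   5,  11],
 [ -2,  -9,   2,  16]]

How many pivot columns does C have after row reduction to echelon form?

4

Row reduce to echelon form.
R2 ← R2 − (2)·R1: [0, 4, 36, 9]
R3 ← R3 + (2)·R1: [0, 1, -16, -9]
R4 ← R4 − (5)·R1: [0, 1, 80, 21]
R5 ← R5 + (2)·R1: [0, -13, -28, 12]
R3 ← R3 − (1/4)·R2: [0, 0, -25, -45/4]
R4 ← R4 − (1/4)·R2: [0, 0, 71, 75/4]
R5 ← R5 + (13/4)·R2: [0, 0, 89, 165/4]
R4 ← R4 + (71/25)·R3: [0, 0, 0, -66/5]
R5 ← R5 + (89/25)·R3: [0, 0, 0, 6/5]
R5 ← R5 + (1/11)·R4: [0, 0, 0, 0]
Echelon form has 4 nonzero rows, so rank(C) = 4.
Each nonzero row contributes one pivot column: 4 pivot columns.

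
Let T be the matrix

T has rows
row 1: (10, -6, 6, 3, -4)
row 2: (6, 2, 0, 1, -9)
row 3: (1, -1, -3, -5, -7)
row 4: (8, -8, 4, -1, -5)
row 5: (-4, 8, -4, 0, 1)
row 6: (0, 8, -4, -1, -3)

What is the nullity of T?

1

Row reduce to echelon form.
R2 ← R2 − (3/5)·R1: [0, 28/5, -18/5, -4/5, -33/5]
R3 ← R3 − (1/10)·R1: [0, -2/5, -18/5, -53/10, -33/5]
R4 ← R4 − (4/5)·R1: [0, -16/5, -4/5, -17/5, -9/5]
R5 ← R5 + (2/5)·R1: [0, 28/5, -8/5, 6/5, -3/5]
R3 ← R3 + (1/14)·R2: [0, 0, -27/7, -75/14, -99/14]
R4 ← R4 + (4/7)·R2: [0, 0, -20/7, -27/7, -39/7]
R5 ← R5 − R2: [0, 0, 2, 2, 6]
R6 ← R6 − (10/7)·R2: [0, 0, 8/7, 1/7, 45/7]
R4 ← R4 − (20/27)·R3: [0, 0, 0, 1/9, -1/3]
R5 ← R5 + (14/27)·R3: [0, 0, 0, -7/9, 7/3]
R6 ← R6 + (8/27)·R3: [0, 0, 0, -13/9, 13/3]
R5 ← R5 + (7)·R4: [0, 0, 0, 0, 0]
R6 ← R6 + (13)·R4: [0, 0, 0, 0, 0]
4 nonzero rows, so rank(T) = 4.
T has 5 columns; by rank–nullity, nullity = 5 − 4 = 1.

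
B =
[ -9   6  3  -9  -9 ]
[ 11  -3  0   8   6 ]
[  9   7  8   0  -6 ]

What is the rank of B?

2

Row reduce to echelon form.
R2 ← R2 + (11/9)·R1: [0, 13/3, 11/3, -3, -5]
R3 ← R3 + R1: [0, 13, 11, -9, -15]
R3 ← R3 − (3)·R2: [0, 0, 0, 0, 0]
Echelon form has 2 nonzero rows, so rank(B) = 2.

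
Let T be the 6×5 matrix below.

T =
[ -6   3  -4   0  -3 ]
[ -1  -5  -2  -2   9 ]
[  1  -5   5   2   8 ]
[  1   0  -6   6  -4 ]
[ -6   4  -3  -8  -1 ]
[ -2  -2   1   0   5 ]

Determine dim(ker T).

0

Row reduce to echelon form.
R2 ← R2 − (1/6)·R1: [0, -11/2, -4/3, -2, 19/2]
R3 ← R3 + (1/6)·R1: [0, -9/2, 13/3, 2, 15/2]
R4 ← R4 + (1/6)·R1: [0, 1/2, -20/3, 6, -9/2]
R5 ← R5 − R1: [0, 1, 1, -8, 2]
R6 ← R6 − (1/3)·R1: [0, -3, 7/3, 0, 6]
R3 ← R3 − (9/11)·R2: [0, 0, 179/33, 40/11, -3/11]
R4 ← R4 + (1/11)·R2: [0, 0, -224/33, 64/11, -40/11]
R5 ← R5 + (2/11)·R2: [0, 0, 25/33, -92/11, 41/11]
R6 ← R6 − (6/11)·R2: [0, 0, 101/33, 12/11, 9/11]
R4 ← R4 + (224/179)·R3: [0, 0, 0, 1856/179, -712/179]
R5 ← R5 − (25/179)·R3: [0, 0, 0, -1588/179, 674/179]
R6 ← R6 − (101/179)·R3: [0, 0, 0, -172/179, 174/179]
R5 ← R5 + (397/464)·R4: [0, 0, 0, 0, 21/58]
R6 ← R6 + (43/464)·R4: [0, 0, 0, 0, 35/58]
R6 ← R6 − (5/3)·R5: [0, 0, 0, 0, 0]
5 nonzero rows, so rank(T) = 5.
T has 5 columns; by rank–nullity, nullity = 5 − 5 = 0.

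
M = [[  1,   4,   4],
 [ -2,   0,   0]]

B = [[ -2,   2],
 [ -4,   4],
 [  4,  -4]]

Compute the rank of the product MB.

1

First compute MB:
[[ -2,   2],
 [  4,  -4]]
Now row reduce the product.
R2 ← R2 + (2)·R1: [0, 0]
1 nonzero row, so rank(MB) = 1.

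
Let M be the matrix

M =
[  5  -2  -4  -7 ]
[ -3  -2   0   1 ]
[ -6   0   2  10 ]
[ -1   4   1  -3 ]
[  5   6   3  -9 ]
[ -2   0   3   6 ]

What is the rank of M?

4

Row reduce to echelon form.
R2 ← R2 + (3/5)·R1: [0, -16/5, -12/5, -16/5]
R3 ← R3 + (6/5)·R1: [0, -12/5, -14/5, 8/5]
R4 ← R4 + (1/5)·R1: [0, 18/5, 1/5, -22/5]
R5 ← R5 − R1: [0, 8, 7, -2]
R6 ← R6 + (2/5)·R1: [0, -4/5, 7/5, 16/5]
R3 ← R3 − (3/4)·R2: [0, 0, -1, 4]
R4 ← R4 + (9/8)·R2: [0, 0, -5/2, -8]
R5 ← R5 + (5/2)·R2: [0, 0, 1, -10]
R6 ← R6 − (1/4)·R2: [0, 0, 2, 4]
R4 ← R4 − (5/2)·R3: [0, 0, 0, -18]
R5 ← R5 + R3: [0, 0, 0, -6]
R6 ← R6 + (2)·R3: [0, 0, 0, 12]
R5 ← R5 − (1/3)·R4: [0, 0, 0, 0]
R6 ← R6 + (2/3)·R4: [0, 0, 0, 0]
Echelon form has 4 nonzero rows, so rank(M) = 4.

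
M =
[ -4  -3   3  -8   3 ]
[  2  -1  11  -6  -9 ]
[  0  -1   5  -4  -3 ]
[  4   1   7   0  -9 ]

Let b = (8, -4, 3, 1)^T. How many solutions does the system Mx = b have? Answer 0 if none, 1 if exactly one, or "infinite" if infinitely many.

Row reduce the augmented matrix [M | b].
R2 ← R2 + (1/2)·R1: [0, -5/2, 25/2, -10, -15/2, 0]
R4 ← R4 + R1: [0, -2, 10, -8, -6, 9]
R3 ← R3 − (2/5)·R2: [0, 0, 0, 0, 0, 3]
R4 ← R4 − (4/5)·R2: [0, 0, 0, 0, 0, 9]
R4 ← R4 − (3)·R3: [0, 0, 0, 0, 0, 0]
The echelon form has 3 nonzero rows; the last pivot sits in the augmented column, so rank(M) = 2 but rank([M|b]) = 3.
Since the ranks differ, the system is inconsistent.
It has no solutions.

0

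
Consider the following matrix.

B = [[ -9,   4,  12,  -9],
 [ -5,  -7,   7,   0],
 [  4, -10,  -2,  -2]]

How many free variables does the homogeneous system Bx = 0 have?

Row reduce to echelon form.
R2 ← R2 − (5/9)·R1: [0, -83/9, 1/3, 5]
R3 ← R3 + (4/9)·R1: [0, -74/9, 10/3, -6]
R3 ← R3 − (74/83)·R2: [0, 0, 252/83, -868/83]
3 nonzero rows, so rank(B) = 3.
B has 4 columns; by rank–nullity, nullity = 4 − 3 = 1.

1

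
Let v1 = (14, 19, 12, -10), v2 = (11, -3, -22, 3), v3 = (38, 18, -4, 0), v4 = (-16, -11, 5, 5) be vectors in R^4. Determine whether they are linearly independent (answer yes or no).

Form the matrix with these vectors as rows and row reduce.
R2 ← R2 − (11/14)·R1: [0, -251/14, -220/7, 76/7]
R3 ← R3 − (19/7)·R1: [0, -235/7, -256/7, 190/7]
R4 ← R4 + (8/7)·R1: [0, 75/7, 131/7, -45/7]
R3 ← R3 − (470/251)·R2: [0, 0, 5592/251, 1710/251]
R4 ← R4 + (150/251)·R2: [0, 0, -17/251, 15/251]
R4 ← R4 + (17/5592)·R3: [0, 0, 0, 75/932]
4 nonzero rows, so the 4 vectors span a space of dimension 4.
Since 4 = 4, the vectors are linearly independent.

yes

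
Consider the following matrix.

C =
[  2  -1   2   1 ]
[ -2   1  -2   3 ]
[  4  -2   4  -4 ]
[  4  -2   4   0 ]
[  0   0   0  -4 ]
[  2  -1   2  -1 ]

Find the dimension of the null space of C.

Row reduce to echelon form.
R2 ← R2 + R1: [0, 0, 0, 4]
R3 ← R3 − (2)·R1: [0, 0, 0, -6]
R4 ← R4 − (2)·R1: [0, 0, 0, -2]
R6 ← R6 − R1: [0, 0, 0, -2]
R3 ← R3 + (3/2)·R2: [0, 0, 0, 0]
R4 ← R4 + (1/2)·R2: [0, 0, 0, 0]
R5 ← R5 + R2: [0, 0, 0, 0]
R6 ← R6 + (1/2)·R2: [0, 0, 0, 0]
2 nonzero rows, so rank(C) = 2.
C has 4 columns; by rank–nullity, nullity = 4 − 2 = 2.

2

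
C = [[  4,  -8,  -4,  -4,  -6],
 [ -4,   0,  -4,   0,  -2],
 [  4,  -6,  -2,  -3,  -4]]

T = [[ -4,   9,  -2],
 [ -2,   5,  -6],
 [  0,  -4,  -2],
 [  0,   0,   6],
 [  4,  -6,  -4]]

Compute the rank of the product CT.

2

First compute CT:
[[-24,  48,  48],
 [  8,  -8,  24],
 [-20,  38,  30]]
Now row reduce the product.
R2 ← R2 + (1/3)·R1: [0, 8, 40]
R3 ← R3 − (5/6)·R1: [0, -2, -10]
R3 ← R3 + (1/4)·R2: [0, 0, 0]
2 nonzero rows, so rank(CT) = 2.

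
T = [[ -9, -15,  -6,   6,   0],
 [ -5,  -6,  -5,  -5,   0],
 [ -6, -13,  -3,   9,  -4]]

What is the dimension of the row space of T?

3

Row reduce to echelon form.
R2 ← R2 − (5/9)·R1: [0, 7/3, -5/3, -25/3, 0]
R3 ← R3 − (2/3)·R1: [0, -3, 1, 5, -4]
R3 ← R3 + (9/7)·R2: [0, 0, -8/7, -40/7, -4]
Echelon form has 3 nonzero rows, so rank(T) = 3.
The row space has dimension equal to the rank: 3.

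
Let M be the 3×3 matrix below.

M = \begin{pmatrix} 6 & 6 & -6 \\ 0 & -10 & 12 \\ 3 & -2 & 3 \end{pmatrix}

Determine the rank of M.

Row reduce to echelon form.
R3 ← R3 − (1/2)·R1: [0, -5, 6]
R3 ← R3 − (1/2)·R2: [0, 0, 0]
Echelon form has 2 nonzero rows, so rank(M) = 2.

2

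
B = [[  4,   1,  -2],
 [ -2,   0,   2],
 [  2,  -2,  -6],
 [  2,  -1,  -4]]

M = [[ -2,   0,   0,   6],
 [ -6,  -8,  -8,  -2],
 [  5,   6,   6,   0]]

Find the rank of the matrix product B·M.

First compute BM:
[[-24, -20, -20,  22],
 [ 14,  12,  12, -12],
 [-22, -20, -20,  16],
 [-18, -16, -16,  14]]
Now row reduce the product.
R2 ← R2 + (7/12)·R1: [0, 1/3, 1/3, 5/6]
R3 ← R3 − (11/12)·R1: [0, -5/3, -5/3, -25/6]
R4 ← R4 − (3/4)·R1: [0, -1, -1, -5/2]
R3 ← R3 + (5)·R2: [0, 0, 0, 0]
R4 ← R4 + (3)·R2: [0, 0, 0, 0]
2 nonzero rows, so rank(BM) = 2.

2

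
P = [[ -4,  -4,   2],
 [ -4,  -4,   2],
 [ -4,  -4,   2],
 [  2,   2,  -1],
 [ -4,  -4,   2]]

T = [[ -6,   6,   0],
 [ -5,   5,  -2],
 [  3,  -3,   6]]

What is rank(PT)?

1

First compute PT:
[[ 50, -50,  20],
 [ 50, -50,  20],
 [ 50, -50,  20],
 [-25,  25, -10],
 [ 50, -50,  20]]
Now row reduce the product.
R2 ← R2 − R1: [0, 0, 0]
R3 ← R3 − R1: [0, 0, 0]
R4 ← R4 + (1/2)·R1: [0, 0, 0]
R5 ← R5 − R1: [0, 0, 0]
1 nonzero row, so rank(PT) = 1.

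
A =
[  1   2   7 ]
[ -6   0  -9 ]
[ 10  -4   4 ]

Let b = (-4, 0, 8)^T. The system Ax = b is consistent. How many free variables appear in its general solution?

1

Row reduce the augmented matrix [A | b].
R2 ← R2 + (6)·R1: [0, 12, 33, -24]
R3 ← R3 − (10)·R1: [0, -24, -66, 48]
R3 ← R3 + (2)·R2: [0, 0, 0, 0]
The echelon form has 2 nonzero rows, and every pivot lies in the first 3 columns, so rank(A) = rank([A|b]) = 2.
The system is consistent.
Free variables = (unknowns) − (rank) = 3 − 2 = 1.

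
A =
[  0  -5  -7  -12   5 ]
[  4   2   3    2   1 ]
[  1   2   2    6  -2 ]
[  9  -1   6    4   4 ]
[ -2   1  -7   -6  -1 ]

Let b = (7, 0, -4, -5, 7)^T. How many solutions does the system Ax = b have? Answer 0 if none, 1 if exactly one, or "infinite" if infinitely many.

1

Row reduce the augmented matrix [A | b].
Swap R1 ↔ R2
R3 ← R3 − (1/4)·R1: [0, 3/2, 5/4, 11/2, -9/4, -4]
R4 ← R4 − (9/4)·R1: [0, -11/2, -3/4, -1/2, 7/4, -5]
R5 ← R5 + (1/2)·R1: [0, 2, -11/2, -5, -1/2, 7]
R3 ← R3 + (3/10)·R2: [0, 0, -17/20, 19/10, -3/4, -19/10]
R4 ← R4 − (11/10)·R2: [0, 0, 139/20, 127/10, -15/4, -127/10]
R5 ← R5 + (2/5)·R2: [0, 0, -83/10, -49/5, 3/2, 49/5]
R4 ← R4 + (139/17)·R3: [0, 0, 0, 480/17, -168/17, -480/17]
R5 ← R5 − (166/17)·R3: [0, 0, 0, -482/17, 150/17, 482/17]
R5 ← R5 + (241/240)·R4: [0, 0, 0, 0, -11/10, 0]
The echelon form has 5 nonzero rows, and every pivot lies in the first 5 columns, so rank(A) = rank([A|b]) = 5.
The system is consistent.
rank = 5 = number of unknowns, so the solution is unique.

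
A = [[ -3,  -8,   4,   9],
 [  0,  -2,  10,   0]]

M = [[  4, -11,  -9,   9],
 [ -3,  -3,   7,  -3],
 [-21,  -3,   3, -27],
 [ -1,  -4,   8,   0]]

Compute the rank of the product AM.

First compute AM:
[[-81,   9,  55, -111],
 [-204, -24,  16, -264]]
Now row reduce the product.
R2 ← R2 − (68/27)·R1: [0, -140/3, -3308/27, 140/9]
2 nonzero rows, so rank(AM) = 2.

2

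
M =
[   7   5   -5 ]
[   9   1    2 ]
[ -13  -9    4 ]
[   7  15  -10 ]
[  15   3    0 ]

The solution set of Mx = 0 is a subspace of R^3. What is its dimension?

0

Row reduce to echelon form.
R2 ← R2 − (9/7)·R1: [0, -38/7, 59/7]
R3 ← R3 + (13/7)·R1: [0, 2/7, -37/7]
R4 ← R4 − R1: [0, 10, -5]
R5 ← R5 − (15/7)·R1: [0, -54/7, 75/7]
R3 ← R3 + (1/19)·R2: [0, 0, -92/19]
R4 ← R4 + (35/19)·R2: [0, 0, 200/19]
R5 ← R5 − (27/19)·R2: [0, 0, -24/19]
R4 ← R4 + (50/23)·R3: [0, 0, 0]
R5 ← R5 − (6/23)·R3: [0, 0, 0]
3 nonzero rows, so rank(M) = 3.
M has 3 columns; by rank–nullity, nullity = 3 − 3 = 0.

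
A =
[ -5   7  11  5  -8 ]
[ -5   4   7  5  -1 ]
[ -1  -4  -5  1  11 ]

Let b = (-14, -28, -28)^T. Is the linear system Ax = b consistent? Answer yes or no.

Row reduce the augmented matrix [A | b].
R2 ← R2 − R1: [0, -3, -4, 0, 7, -14]
R3 ← R3 − (1/5)·R1: [0, -27/5, -36/5, 0, 63/5, -126/5]
R3 ← R3 − (9/5)·R2: [0, 0, 0, 0, 0, 0]
The echelon form has 2 nonzero rows, and every pivot lies in the first 5 columns, so rank(A) = rank([A|b]) = 2.
The system is consistent.

yes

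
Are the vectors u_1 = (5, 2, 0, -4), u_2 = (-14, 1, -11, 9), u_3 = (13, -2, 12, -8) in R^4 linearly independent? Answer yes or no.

no

Form the matrix with these vectors as rows and row reduce.
R2 ← R2 + (14/5)·R1: [0, 33/5, -11, -11/5]
R3 ← R3 − (13/5)·R1: [0, -36/5, 12, 12/5]
R3 ← R3 + (12/11)·R2: [0, 0, 0, 0]
2 nonzero rows, so the 3 vectors span a space of dimension 2.
Since 2 < 3, the vectors are linearly dependent.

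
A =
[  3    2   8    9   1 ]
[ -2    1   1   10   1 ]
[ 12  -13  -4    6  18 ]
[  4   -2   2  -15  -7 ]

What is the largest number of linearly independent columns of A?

Row reduce to echelon form.
R2 ← R2 + (2/3)·R1: [0, 7/3, 19/3, 16, 5/3]
R3 ← R3 − (4)·R1: [0, -21, -36, -30, 14]
R4 ← R4 − (4/3)·R1: [0, -14/3, -26/3, -27, -25/3]
R3 ← R3 + (9)·R2: [0, 0, 21, 114, 29]
R4 ← R4 + (2)·R2: [0, 0, 4, 5, -5]
R4 ← R4 − (4/21)·R3: [0, 0, 0, -117/7, -221/21]
Echelon form has 4 nonzero rows, so rank(A) = 4.
The rank gives the maximum number of linearly independent columns: 4.

4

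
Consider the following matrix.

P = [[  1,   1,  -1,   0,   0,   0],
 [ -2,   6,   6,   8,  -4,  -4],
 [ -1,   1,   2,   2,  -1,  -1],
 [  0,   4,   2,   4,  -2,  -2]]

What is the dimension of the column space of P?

Row reduce to echelon form.
R2 ← R2 + (2)·R1: [0, 8, 4, 8, -4, -4]
R3 ← R3 + R1: [0, 2, 1, 2, -1, -1]
R3 ← R3 − (1/4)·R2: [0, 0, 0, 0, 0, 0]
R4 ← R4 − (1/2)·R2: [0, 0, 0, 0, 0, 0]
Echelon form has 2 nonzero rows, so rank(P) = 2.
The column space has dimension equal to the rank: 2.

2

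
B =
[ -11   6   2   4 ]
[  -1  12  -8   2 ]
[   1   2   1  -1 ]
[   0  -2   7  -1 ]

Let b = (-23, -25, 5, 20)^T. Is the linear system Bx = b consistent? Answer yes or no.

Row reduce the augmented matrix [B | b].
R2 ← R2 − (1/11)·R1: [0, 126/11, -90/11, 18/11, -252/11]
R3 ← R3 + (1/11)·R1: [0, 28/11, 13/11, -7/11, 32/11]
R3 ← R3 − (2/9)·R2: [0, 0, 3, -1, 8]
R4 ← R4 + (11/63)·R2: [0, 0, 39/7, -5/7, 16]
R4 ← R4 − (13/7)·R3: [0, 0, 0, 8/7, 8/7]
The echelon form has 4 nonzero rows, and every pivot lies in the first 4 columns, so rank(B) = rank([B|b]) = 4.
The system is consistent.

yes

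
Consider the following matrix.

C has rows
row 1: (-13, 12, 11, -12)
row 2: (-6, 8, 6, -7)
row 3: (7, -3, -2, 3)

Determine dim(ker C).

1

Row reduce to echelon form.
R2 ← R2 − (6/13)·R1: [0, 32/13, 12/13, -19/13]
R3 ← R3 + (7/13)·R1: [0, 45/13, 51/13, -45/13]
R3 ← R3 − (45/32)·R2: [0, 0, 21/8, -45/32]
3 nonzero rows, so rank(C) = 3.
C has 4 columns; by rank–nullity, nullity = 4 − 3 = 1.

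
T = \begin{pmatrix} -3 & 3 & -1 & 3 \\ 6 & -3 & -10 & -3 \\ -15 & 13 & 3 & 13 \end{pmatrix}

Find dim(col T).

Row reduce to echelon form.
R2 ← R2 + (2)·R1: [0, 3, -12, 3]
R3 ← R3 − (5)·R1: [0, -2, 8, -2]
R3 ← R3 + (2/3)·R2: [0, 0, 0, 0]
Echelon form has 2 nonzero rows, so rank(T) = 2.
The column space has dimension equal to the rank: 2.

2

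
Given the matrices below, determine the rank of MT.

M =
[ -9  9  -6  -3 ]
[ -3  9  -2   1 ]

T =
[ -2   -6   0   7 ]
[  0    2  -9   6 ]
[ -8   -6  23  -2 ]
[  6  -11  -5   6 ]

2

First compute MT:
[[ 48, 141, -204, -15],
 [ 28,  37, -132,  43]]
Now row reduce the product.
R2 ← R2 − (7/12)·R1: [0, -181/4, -13, 207/4]
2 nonzero rows, so rank(MT) = 2.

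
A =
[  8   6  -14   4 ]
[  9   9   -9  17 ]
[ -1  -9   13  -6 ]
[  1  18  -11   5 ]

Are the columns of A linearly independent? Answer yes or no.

yes

Row reduce A to echelon form.
R2 ← R2 − (9/8)·R1: [0, 9/4, 27/4, 25/2]
R3 ← R3 + (1/8)·R1: [0, -33/4, 45/4, -11/2]
R4 ← R4 − (1/8)·R1: [0, 69/4, -37/4, 9/2]
R3 ← R3 + (11/3)·R2: [0, 0, 36, 121/3]
R4 ← R4 − (23/3)·R2: [0, 0, -61, -274/3]
R4 ← R4 + (61/36)·R3: [0, 0, 0, -2483/108]
4 pivots among 4 columns.
Every column is a pivot column, so the columns are linearly independent.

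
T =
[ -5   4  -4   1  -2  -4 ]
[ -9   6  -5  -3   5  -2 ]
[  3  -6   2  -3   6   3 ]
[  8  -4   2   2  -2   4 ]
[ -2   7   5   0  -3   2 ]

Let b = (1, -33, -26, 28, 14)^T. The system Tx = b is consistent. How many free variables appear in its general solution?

Row reduce the augmented matrix [T | b].
R2 ← R2 − (9/5)·R1: [0, -6/5, 11/5, -24/5, 43/5, 26/5, -174/5]
R3 ← R3 + (3/5)·R1: [0, -18/5, -2/5, -12/5, 24/5, 3/5, -127/5]
R4 ← R4 + (8/5)·R1: [0, 12/5, -22/5, 18/5, -26/5, -12/5, 148/5]
R5 ← R5 − (2/5)·R1: [0, 27/5, 33/5, -2/5, -11/5, 18/5, 68/5]
R3 ← R3 − (3)·R2: [0, 0, -7, 12, -21, -15, 79]
R4 ← R4 + (2)·R2: [0, 0, 0, -6, 12, 8, -40]
R5 ← R5 + (9/2)·R2: [0, 0, 33/2, -22, 73/2, 27, -143]
R5 ← R5 + (33/14)·R3: [0, 0, 0, 44/7, -13, -117/14, 605/14]
R5 ← R5 + (22/21)·R4: [0, 0, 0, 0, -3/7, 1/42, 55/42]
The echelon form has 5 nonzero rows, and every pivot lies in the first 6 columns, so rank(T) = rank([T|b]) = 5.
The system is consistent.
Free variables = (unknowns) − (rank) = 6 − 5 = 1.

1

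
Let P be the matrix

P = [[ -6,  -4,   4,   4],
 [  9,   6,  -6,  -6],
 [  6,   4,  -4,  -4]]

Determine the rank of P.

Row reduce to echelon form.
R2 ← R2 + (3/2)·R1: [0, 0, 0, 0]
R3 ← R3 + R1: [0, 0, 0, 0]
Echelon form has 1 nonzero row, so rank(P) = 1.

1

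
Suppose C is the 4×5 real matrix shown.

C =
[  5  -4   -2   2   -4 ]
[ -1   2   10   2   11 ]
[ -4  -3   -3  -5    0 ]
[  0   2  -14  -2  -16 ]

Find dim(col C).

3

Row reduce to echelon form.
R2 ← R2 + (1/5)·R1: [0, 6/5, 48/5, 12/5, 51/5]
R3 ← R3 + (4/5)·R1: [0, -31/5, -23/5, -17/5, -16/5]
R3 ← R3 + (31/6)·R2: [0, 0, 45, 9, 99/2]
R4 ← R4 − (5/3)·R2: [0, 0, -30, -6, -33]
R4 ← R4 + (2/3)·R3: [0, 0, 0, 0, 0]
Echelon form has 3 nonzero rows, so rank(C) = 3.
The column space has dimension equal to the rank: 3.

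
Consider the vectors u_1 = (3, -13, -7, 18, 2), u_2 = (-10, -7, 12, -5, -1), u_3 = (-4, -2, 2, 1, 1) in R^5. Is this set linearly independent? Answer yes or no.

yes

Form the matrix with these vectors as rows and row reduce.
R2 ← R2 + (10/3)·R1: [0, -151/3, -34/3, 55, 17/3]
R3 ← R3 + (4/3)·R1: [0, -58/3, -22/3, 25, 11/3]
R3 ← R3 − (58/151)·R2: [0, 0, -450/151, 585/151, 225/151]
3 nonzero rows, so the 3 vectors span a space of dimension 3.
Since 3 = 3, the vectors are linearly independent.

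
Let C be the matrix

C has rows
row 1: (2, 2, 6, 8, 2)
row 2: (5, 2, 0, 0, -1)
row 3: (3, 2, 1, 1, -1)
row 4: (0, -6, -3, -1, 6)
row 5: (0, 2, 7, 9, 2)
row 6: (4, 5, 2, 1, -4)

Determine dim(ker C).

Row reduce to echelon form.
R2 ← R2 − (5/2)·R1: [0, -3, -15, -20, -6]
R3 ← R3 − (3/2)·R1: [0, -1, -8, -11, -4]
R6 ← R6 − (2)·R1: [0, 1, -10, -15, -8]
R3 ← R3 − (1/3)·R2: [0, 0, -3, -13/3, -2]
R4 ← R4 − (2)·R2: [0, 0, 27, 39, 18]
R5 ← R5 + (2/3)·R2: [0, 0, -3, -13/3, -2]
R6 ← R6 + (1/3)·R2: [0, 0, -15, -65/3, -10]
R4 ← R4 + (9)·R3: [0, 0, 0, 0, 0]
R5 ← R5 − R3: [0, 0, 0, 0, 0]
R6 ← R6 − (5)·R3: [0, 0, 0, 0, 0]
3 nonzero rows, so rank(C) = 3.
C has 5 columns; by rank–nullity, nullity = 5 − 3 = 2.

2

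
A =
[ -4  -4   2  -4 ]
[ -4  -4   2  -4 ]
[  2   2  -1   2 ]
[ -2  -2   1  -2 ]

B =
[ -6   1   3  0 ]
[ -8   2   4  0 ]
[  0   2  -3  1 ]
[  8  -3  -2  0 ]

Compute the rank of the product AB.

First compute AB:
[[ 24,   4, -26,   2],
 [ 24,   4, -26,   2],
 [-12,  -2,  13,  -1],
 [ 12,   2, -13,   1]]
Now row reduce the product.
R2 ← R2 − R1: [0, 0, 0, 0]
R3 ← R3 + (1/2)·R1: [0, 0, 0, 0]
R4 ← R4 − (1/2)·R1: [0, 0, 0, 0]
1 nonzero row, so rank(AB) = 1.

1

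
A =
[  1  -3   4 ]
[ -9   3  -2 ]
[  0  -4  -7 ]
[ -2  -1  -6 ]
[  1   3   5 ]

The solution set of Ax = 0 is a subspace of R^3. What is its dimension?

Row reduce to echelon form.
R2 ← R2 + (9)·R1: [0, -24, 34]
R4 ← R4 + (2)·R1: [0, -7, 2]
R5 ← R5 − R1: [0, 6, 1]
R3 ← R3 − (1/6)·R2: [0, 0, -38/3]
R4 ← R4 − (7/24)·R2: [0, 0, -95/12]
R5 ← R5 + (1/4)·R2: [0, 0, 19/2]
R4 ← R4 − (5/8)·R3: [0, 0, 0]
R5 ← R5 + (3/4)·R3: [0, 0, 0]
3 nonzero rows, so rank(A) = 3.
A has 3 columns; by rank–nullity, nullity = 3 − 3 = 0.

0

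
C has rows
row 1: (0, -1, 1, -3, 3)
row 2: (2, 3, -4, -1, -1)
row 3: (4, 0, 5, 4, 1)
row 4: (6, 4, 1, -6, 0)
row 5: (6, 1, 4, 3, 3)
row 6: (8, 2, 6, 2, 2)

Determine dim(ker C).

Row reduce to echelon form.
Swap R1 ↔ R2
R3 ← R3 − (2)·R1: [0, -6, 13, 6, 3]
R4 ← R4 − (3)·R1: [0, -5, 13, -3, 3]
R5 ← R5 − (3)·R1: [0, -8, 16, 6, 6]
R6 ← R6 − (4)·R1: [0, -10, 22, 6, 6]
R3 ← R3 − (6)·R2: [0, 0, 7, 24, -15]
R4 ← R4 − (5)·R2: [0, 0, 8, 12, -12]
R5 ← R5 − (8)·R2: [0, 0, 8, 30, -18]
R6 ← R6 − (10)·R2: [0, 0, 12, 36, -24]
R4 ← R4 − (8/7)·R3: [0, 0, 0, -108/7, 36/7]
R5 ← R5 − (8/7)·R3: [0, 0, 0, 18/7, -6/7]
R6 ← R6 − (12/7)·R3: [0, 0, 0, -36/7, 12/7]
R5 ← R5 + (1/6)·R4: [0, 0, 0, 0, 0]
R6 ← R6 − (1/3)·R4: [0, 0, 0, 0, 0]
4 nonzero rows, so rank(C) = 4.
C has 5 columns; by rank–nullity, nullity = 5 − 4 = 1.

1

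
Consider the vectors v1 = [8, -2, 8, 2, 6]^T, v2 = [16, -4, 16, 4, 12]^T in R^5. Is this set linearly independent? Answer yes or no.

no

Form the matrix with these vectors as rows and row reduce.
R2 ← R2 − (2)·R1: [0, 0, 0, 0, 0]
1 nonzero row, so the 2 vectors span a space of dimension 1.
Since 1 < 2, the vectors are linearly dependent.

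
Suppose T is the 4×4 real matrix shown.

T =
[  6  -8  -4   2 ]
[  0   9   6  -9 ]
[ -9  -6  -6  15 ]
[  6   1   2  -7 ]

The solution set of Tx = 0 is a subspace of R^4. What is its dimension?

Row reduce to echelon form.
R3 ← R3 + (3/2)·R1: [0, -18, -12, 18]
R4 ← R4 − R1: [0, 9, 6, -9]
R3 ← R3 + (2)·R2: [0, 0, 0, 0]
R4 ← R4 − R2: [0, 0, 0, 0]
2 nonzero rows, so rank(T) = 2.
T has 4 columns; by rank–nullity, nullity = 4 − 2 = 2.

2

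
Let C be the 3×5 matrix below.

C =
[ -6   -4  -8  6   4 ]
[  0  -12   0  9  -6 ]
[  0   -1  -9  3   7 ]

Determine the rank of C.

Row reduce to echelon form.
R3 ← R3 − (1/12)·R2: [0, 0, -9, 9/4, 15/2]
Echelon form has 3 nonzero rows, so rank(C) = 3.

3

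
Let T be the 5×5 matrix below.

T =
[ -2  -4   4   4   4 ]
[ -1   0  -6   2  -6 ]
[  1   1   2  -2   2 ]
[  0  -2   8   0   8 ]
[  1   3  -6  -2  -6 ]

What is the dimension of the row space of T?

2

Row reduce to echelon form.
R2 ← R2 − (1/2)·R1: [0, 2, -8, 0, -8]
R3 ← R3 + (1/2)·R1: [0, -1, 4, 0, 4]
R5 ← R5 + (1/2)·R1: [0, 1, -4, 0, -4]
R3 ← R3 + (1/2)·R2: [0, 0, 0, 0, 0]
R4 ← R4 + R2: [0, 0, 0, 0, 0]
R5 ← R5 − (1/2)·R2: [0, 0, 0, 0, 0]
Echelon form has 2 nonzero rows, so rank(T) = 2.
The row space has dimension equal to the rank: 2.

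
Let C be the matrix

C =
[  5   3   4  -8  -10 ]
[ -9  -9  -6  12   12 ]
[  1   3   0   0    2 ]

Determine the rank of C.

Row reduce to echelon form.
R2 ← R2 + (9/5)·R1: [0, -18/5, 6/5, -12/5, -6]
R3 ← R3 − (1/5)·R1: [0, 12/5, -4/5, 8/5, 4]
R3 ← R3 + (2/3)·R2: [0, 0, 0, 0, 0]
Echelon form has 2 nonzero rows, so rank(C) = 2.

2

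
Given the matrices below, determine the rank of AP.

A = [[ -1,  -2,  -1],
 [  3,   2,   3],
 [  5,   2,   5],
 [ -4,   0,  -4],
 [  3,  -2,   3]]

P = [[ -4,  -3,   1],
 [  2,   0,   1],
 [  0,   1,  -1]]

First compute AP:
[[  0,   2,  -2],
 [ -8,  -6,   2],
 [-16, -10,   2],
 [ 16,   8,   0],
 [-16,  -6,  -2]]
Now row reduce the product.
Swap R1 ↔ R2
R3 ← R3 − (2)·R1: [0, 2, -2]
R4 ← R4 + (2)·R1: [0, -4, 4]
R5 ← R5 − (2)·R1: [0, 6, -6]
R3 ← R3 − R2: [0, 0, 0]
R4 ← R4 + (2)·R2: [0, 0, 0]
R5 ← R5 − (3)·R2: [0, 0, 0]
2 nonzero rows, so rank(AP) = 2.

2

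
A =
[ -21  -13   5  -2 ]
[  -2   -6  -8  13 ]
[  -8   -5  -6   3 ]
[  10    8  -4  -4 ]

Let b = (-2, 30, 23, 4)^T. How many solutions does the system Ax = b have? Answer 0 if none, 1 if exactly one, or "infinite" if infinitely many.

Row reduce the augmented matrix [A | b].
R2 ← R2 − (2/21)·R1: [0, -100/21, -178/21, 277/21, 634/21]
R3 ← R3 − (8/21)·R1: [0, -1/21, -166/21, 79/21, 499/21]
R4 ← R4 + (10/21)·R1: [0, 38/21, -34/21, -104/21, 64/21]
R3 ← R3 − (1/100)·R2: [0, 0, -391/50, 363/100, 1173/50]
R4 ← R4 + (19/50)·R2: [0, 0, -121/25, 3/50, 363/25]
R4 ← R4 − (242/391)·R3: [0, 0, 0, -855/391, 0]
The echelon form has 4 nonzero rows, and every pivot lies in the first 4 columns, so rank(A) = rank([A|b]) = 4.
The system is consistent.
rank = 4 = number of unknowns, so the solution is unique.

1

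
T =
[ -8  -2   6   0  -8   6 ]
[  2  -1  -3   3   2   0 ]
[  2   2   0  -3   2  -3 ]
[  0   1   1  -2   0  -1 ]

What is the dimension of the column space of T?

2

Row reduce to echelon form.
R2 ← R2 + (1/4)·R1: [0, -3/2, -3/2, 3, 0, 3/2]
R3 ← R3 + (1/4)·R1: [0, 3/2, 3/2, -3, 0, -3/2]
R3 ← R3 + R2: [0, 0, 0, 0, 0, 0]
R4 ← R4 + (2/3)·R2: [0, 0, 0, 0, 0, 0]
Echelon form has 2 nonzero rows, so rank(T) = 2.
The column space has dimension equal to the rank: 2.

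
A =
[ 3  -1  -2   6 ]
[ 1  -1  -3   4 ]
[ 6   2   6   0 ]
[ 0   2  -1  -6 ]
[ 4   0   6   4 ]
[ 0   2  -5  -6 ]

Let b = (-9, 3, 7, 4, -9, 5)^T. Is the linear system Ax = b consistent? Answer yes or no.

no

Row reduce the augmented matrix [A | b].
R2 ← R2 − (1/3)·R1: [0, -2/3, -7/3, 2, 6]
R3 ← R3 − (2)·R1: [0, 4, 10, -12, 25]
R5 ← R5 − (4/3)·R1: [0, 4/3, 26/3, -4, 3]
R3 ← R3 + (6)·R2: [0, 0, -4, 0, 61]
R4 ← R4 + (3)·R2: [0, 0, -8, 0, 22]
R5 ← R5 + (2)·R2: [0, 0, 4, 0, 15]
R6 ← R6 + (3)·R2: [0, 0, -12, 0, 23]
R4 ← R4 − (2)·R3: [0, 0, 0, 0, -100]
R5 ← R5 + R3: [0, 0, 0, 0, 76]
R6 ← R6 − (3)·R3: [0, 0, 0, 0, -160]
R5 ← R5 + (19/25)·R4: [0, 0, 0, 0, 0]
R6 ← R6 − (8/5)·R4: [0, 0, 0, 0, 0]
The echelon form has 4 nonzero rows; the last pivot sits in the augmented column, so rank(A) = 3 but rank([A|b]) = 4.
Since the ranks differ, the system is inconsistent.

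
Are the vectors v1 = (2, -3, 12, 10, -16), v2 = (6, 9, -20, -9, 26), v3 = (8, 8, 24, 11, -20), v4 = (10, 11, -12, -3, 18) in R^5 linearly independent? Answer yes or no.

Form the matrix with these vectors as rows and row reduce.
R2 ← R2 − (3)·R1: [0, 18, -56, -39, 74]
R3 ← R3 − (4)·R1: [0, 20, -24, -29, 44]
R4 ← R4 − (5)·R1: [0, 26, -72, -53, 98]
R3 ← R3 − (10/9)·R2: [0, 0, 344/9, 43/3, -344/9]
R4 ← R4 − (13/9)·R2: [0, 0, 80/9, 10/3, -80/9]
R4 ← R4 − (10/43)·R3: [0, 0, 0, 0, 0]
3 nonzero rows, so the 4 vectors span a space of dimension 3.
Since 3 < 4, the vectors are linearly dependent.

no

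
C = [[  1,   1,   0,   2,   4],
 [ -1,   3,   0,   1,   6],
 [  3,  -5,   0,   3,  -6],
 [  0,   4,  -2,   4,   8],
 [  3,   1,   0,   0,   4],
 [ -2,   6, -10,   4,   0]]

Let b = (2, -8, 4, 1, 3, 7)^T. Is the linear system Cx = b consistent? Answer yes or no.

no

Row reduce the augmented matrix [C | b].
R2 ← R2 + R1: [0, 4, 0, 3, 10, -6]
R3 ← R3 − (3)·R1: [0, -8, 0, -3, -18, -2]
R5 ← R5 − (3)·R1: [0, -2, 0, -6, -8, -3]
R6 ← R6 + (2)·R1: [0, 8, -10, 8, 8, 11]
R3 ← R3 + (2)·R2: [0, 0, 0, 3, 2, -14]
R4 ← R4 − R2: [0, 0, -2, 1, -2, 7]
R5 ← R5 + (1/2)·R2: [0, 0, 0, -9/2, -3, -6]
R6 ← R6 − (2)·R2: [0, 0, -10, 2, -12, 23]
Swap R3 ↔ R4
R6 ← R6 − (5)·R3: [0, 0, 0, -3, -2, -12]
R5 ← R5 + (3/2)·R4: [0, 0, 0, 0, 0, -27]
R6 ← R6 + R4: [0, 0, 0, 0, 0, -26]
R6 ← R6 − (26/27)·R5: [0, 0, 0, 0, 0, 0]
The echelon form has 5 nonzero rows; the last pivot sits in the augmented column, so rank(C) = 4 but rank([C|b]) = 5.
Since the ranks differ, the system is inconsistent.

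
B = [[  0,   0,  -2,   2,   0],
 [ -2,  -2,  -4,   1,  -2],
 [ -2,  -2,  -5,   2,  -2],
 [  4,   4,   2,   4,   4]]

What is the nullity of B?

3

Row reduce to echelon form.
Swap R1 ↔ R2
R3 ← R3 − R1: [0, 0, -1, 1, 0]
R4 ← R4 + (2)·R1: [0, 0, -6, 6, 0]
R3 ← R3 − (1/2)·R2: [0, 0, 0, 0, 0]
R4 ← R4 − (3)·R2: [0, 0, 0, 0, 0]
2 nonzero rows, so rank(B) = 2.
B has 5 columns; by rank–nullity, nullity = 5 − 2 = 3.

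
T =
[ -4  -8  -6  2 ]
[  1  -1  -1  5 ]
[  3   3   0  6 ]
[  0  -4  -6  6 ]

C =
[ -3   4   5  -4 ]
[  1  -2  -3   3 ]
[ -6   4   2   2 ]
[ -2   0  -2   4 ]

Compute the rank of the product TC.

2

First compute TC:
[[ 36, -24, -12, -12],
 [ -8,   2,  -4,  11],
 [-18,   6,  -6,  21],
 [ 20, -16, -12,   0]]
Now row reduce the product.
R2 ← R2 + (2/9)·R1: [0, -10/3, -20/3, 25/3]
R3 ← R3 + (1/2)·R1: [0, -6, -12, 15]
R4 ← R4 − (5/9)·R1: [0, -8/3, -16/3, 20/3]
R3 ← R3 − (9/5)·R2: [0, 0, 0, 0]
R4 ← R4 − (4/5)·R2: [0, 0, 0, 0]
2 nonzero rows, so rank(TC) = 2.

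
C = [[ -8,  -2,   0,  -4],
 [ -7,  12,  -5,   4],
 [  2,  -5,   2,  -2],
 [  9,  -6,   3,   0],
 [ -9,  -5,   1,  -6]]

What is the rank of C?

2

Row reduce to echelon form.
R2 ← R2 − (7/8)·R1: [0, 55/4, -5, 15/2]
R3 ← R3 + (1/4)·R1: [0, -11/2, 2, -3]
R4 ← R4 + (9/8)·R1: [0, -33/4, 3, -9/2]
R5 ← R5 − (9/8)·R1: [0, -11/4, 1, -3/2]
R3 ← R3 + (2/5)·R2: [0, 0, 0, 0]
R4 ← R4 + (3/5)·R2: [0, 0, 0, 0]
R5 ← R5 + (1/5)·R2: [0, 0, 0, 0]
Echelon form has 2 nonzero rows, so rank(C) = 2.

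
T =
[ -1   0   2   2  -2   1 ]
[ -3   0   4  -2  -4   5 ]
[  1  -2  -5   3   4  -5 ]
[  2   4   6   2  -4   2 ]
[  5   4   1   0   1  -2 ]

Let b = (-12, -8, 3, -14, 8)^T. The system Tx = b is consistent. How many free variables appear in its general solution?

Row reduce the augmented matrix [T | b].
R2 ← R2 − (3)·R1: [0, 0, -2, -8, 2, 2, 28]
R3 ← R3 + R1: [0, -2, -3, 5, 2, -4, -9]
R4 ← R4 + (2)·R1: [0, 4, 10, 6, -8, 4, -38]
R5 ← R5 + (5)·R1: [0, 4, 11, 10, -9, 3, -52]
Swap R2 ↔ R3
R4 ← R4 + (2)·R2: [0, 0, 4, 16, -4, -4, -56]
R5 ← R5 + (2)·R2: [0, 0, 5, 20, -5, -5, -70]
R4 ← R4 + (2)·R3: [0, 0, 0, 0, 0, 0, 0]
R5 ← R5 + (5/2)·R3: [0, 0, 0, 0, 0, 0, 0]
The echelon form has 3 nonzero rows, and every pivot lies in the first 6 columns, so rank(T) = rank([T|b]) = 3.
The system is consistent.
Free variables = (unknowns) − (rank) = 6 − 3 = 3.

3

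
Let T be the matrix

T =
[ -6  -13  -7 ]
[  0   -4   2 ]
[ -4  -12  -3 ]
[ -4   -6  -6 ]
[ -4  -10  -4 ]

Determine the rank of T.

Row reduce to echelon form.
R3 ← R3 − (2/3)·R1: [0, -10/3, 5/3]
R4 ← R4 − (2/3)·R1: [0, 8/3, -4/3]
R5 ← R5 − (2/3)·R1: [0, -4/3, 2/3]
R3 ← R3 − (5/6)·R2: [0, 0, 0]
R4 ← R4 + (2/3)·R2: [0, 0, 0]
R5 ← R5 − (1/3)·R2: [0, 0, 0]
Echelon form has 2 nonzero rows, so rank(T) = 2.

2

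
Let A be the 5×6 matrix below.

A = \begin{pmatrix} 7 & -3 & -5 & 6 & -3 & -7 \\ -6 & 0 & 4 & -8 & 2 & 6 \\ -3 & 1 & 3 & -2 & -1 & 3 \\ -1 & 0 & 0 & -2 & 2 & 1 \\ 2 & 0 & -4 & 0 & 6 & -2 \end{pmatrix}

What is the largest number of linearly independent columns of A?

Row reduce to echelon form.
R2 ← R2 + (6/7)·R1: [0, -18/7, -2/7, -20/7, -4/7, 0]
R3 ← R3 + (3/7)·R1: [0, -2/7, 6/7, 4/7, -16/7, 0]
R4 ← R4 + (1/7)·R1: [0, -3/7, -5/7, -8/7, 11/7, 0]
R5 ← R5 − (2/7)·R1: [0, 6/7, -18/7, -12/7, 48/7, 0]
R3 ← R3 − (1/9)·R2: [0, 0, 8/9, 8/9, -20/9, 0]
R4 ← R4 − (1/6)·R2: [0, 0, -2/3, -2/3, 5/3, 0]
R5 ← R5 + (1/3)·R2: [0, 0, -8/3, -8/3, 20/3, 0]
R4 ← R4 + (3/4)·R3: [0, 0, 0, 0, 0, 0]
R5 ← R5 + (3)·R3: [0, 0, 0, 0, 0, 0]
Echelon form has 3 nonzero rows, so rank(A) = 3.
The rank gives the maximum number of linearly independent columns: 3.

3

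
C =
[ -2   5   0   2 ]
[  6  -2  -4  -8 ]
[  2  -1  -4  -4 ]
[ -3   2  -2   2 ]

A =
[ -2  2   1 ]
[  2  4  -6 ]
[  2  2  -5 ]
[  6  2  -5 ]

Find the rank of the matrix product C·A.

3

First compute CA:
[[ 26,  20, -42],
 [-72, -20,  78],
 [-38, -16,  48],
 [ 18,   2, -15]]
Now row reduce the product.
R2 ← R2 + (36/13)·R1: [0, 460/13, -498/13]
R3 ← R3 + (19/13)·R1: [0, 172/13, -174/13]
R4 ← R4 − (9/13)·R1: [0, -154/13, 183/13]
R3 ← R3 − (43/115)·R2: [0, 0, 108/115]
R4 ← R4 + (77/230)·R2: [0, 0, 144/115]
R4 ← R4 − (4/3)·R3: [0, 0, 0]
3 nonzero rows, so rank(CA) = 3.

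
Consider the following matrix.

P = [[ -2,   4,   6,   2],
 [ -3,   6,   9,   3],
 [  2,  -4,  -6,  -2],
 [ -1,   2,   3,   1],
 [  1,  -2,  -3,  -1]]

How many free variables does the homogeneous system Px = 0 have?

Row reduce to echelon form.
R2 ← R2 − (3/2)·R1: [0, 0, 0, 0]
R3 ← R3 + R1: [0, 0, 0, 0]
R4 ← R4 − (1/2)·R1: [0, 0, 0, 0]
R5 ← R5 + (1/2)·R1: [0, 0, 0, 0]
1 nonzero row, so rank(P) = 1.
P has 4 columns; by rank–nullity, nullity = 4 − 1 = 3.

3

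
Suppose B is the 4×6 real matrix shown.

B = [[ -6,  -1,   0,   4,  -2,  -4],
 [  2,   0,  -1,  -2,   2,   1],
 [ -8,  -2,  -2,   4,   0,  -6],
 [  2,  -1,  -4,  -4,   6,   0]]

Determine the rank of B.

2

Row reduce to echelon form.
R2 ← R2 + (1/3)·R1: [0, -1/3, -1, -2/3, 4/3, -1/3]
R3 ← R3 − (4/3)·R1: [0, -2/3, -2, -4/3, 8/3, -2/3]
R4 ← R4 + (1/3)·R1: [0, -4/3, -4, -8/3, 16/3, -4/3]
R3 ← R3 − (2)·R2: [0, 0, 0, 0, 0, 0]
R4 ← R4 − (4)·R2: [0, 0, 0, 0, 0, 0]
Echelon form has 2 nonzero rows, so rank(B) = 2.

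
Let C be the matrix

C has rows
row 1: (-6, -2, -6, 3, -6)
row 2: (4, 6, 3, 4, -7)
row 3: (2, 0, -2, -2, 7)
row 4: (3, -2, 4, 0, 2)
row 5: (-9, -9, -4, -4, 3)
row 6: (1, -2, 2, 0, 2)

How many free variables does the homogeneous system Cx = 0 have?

Row reduce to echelon form.
R2 ← R2 + (2/3)·R1: [0, 14/3, -1, 6, -11]
R3 ← R3 + (1/3)·R1: [0, -2/3, -4, -1, 5]
R4 ← R4 + (1/2)·R1: [0, -3, 1, 3/2, -1]
R5 ← R5 − (3/2)·R1: [0, -6, 5, -17/2, 12]
R6 ← R6 + (1/6)·R1: [0, -7/3, 1, 1/2, 1]
R3 ← R3 + (1/7)·R2: [0, 0, -29/7, -1/7, 24/7]
R4 ← R4 + (9/14)·R2: [0, 0, 5/14, 75/14, -113/14]
R5 ← R5 + (9/7)·R2: [0, 0, 26/7, -11/14, -15/7]
R6 ← R6 + (1/2)·R2: [0, 0, 1/2, 7/2, -9/2]
R4 ← R4 + (5/58)·R3: [0, 0, 0, 155/29, -451/58]
R5 ← R5 + (26/29)·R3: [0, 0, 0, -53/58, 27/29]
R6 ← R6 + (7/58)·R3: [0, 0, 0, 101/29, -237/58]
R5 ← R5 + (53/310)·R4: [0, 0, 0, 0, -247/620]
R6 ← R6 − (101/155)·R4: [0, 0, 0, 0, 152/155]
R6 ← R6 + (32/13)·R5: [0, 0, 0, 0, 0]
5 nonzero rows, so rank(C) = 5.
C has 5 columns; by rank–nullity, nullity = 5 − 5 = 0.

0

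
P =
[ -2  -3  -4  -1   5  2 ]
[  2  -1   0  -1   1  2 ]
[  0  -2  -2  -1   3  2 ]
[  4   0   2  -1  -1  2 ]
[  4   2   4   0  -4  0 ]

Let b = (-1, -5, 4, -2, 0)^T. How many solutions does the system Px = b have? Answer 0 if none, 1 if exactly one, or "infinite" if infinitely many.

Row reduce the augmented matrix [P | b].
R2 ← R2 + R1: [0, -4, -4, -2, 6, 4, -6]
R4 ← R4 + (2)·R1: [0, -6, -6, -3, 9, 6, -4]
R5 ← R5 + (2)·R1: [0, -4, -4, -2, 6, 4, -2]
R3 ← R3 − (1/2)·R2: [0, 0, 0, 0, 0, 0, 7]
R4 ← R4 − (3/2)·R2: [0, 0, 0, 0, 0, 0, 5]
R5 ← R5 − R2: [0, 0, 0, 0, 0, 0, 4]
R4 ← R4 − (5/7)·R3: [0, 0, 0, 0, 0, 0, 0]
R5 ← R5 − (4/7)·R3: [0, 0, 0, 0, 0, 0, 0]
The echelon form has 3 nonzero rows; the last pivot sits in the augmented column, so rank(P) = 2 but rank([P|b]) = 3.
Since the ranks differ, the system is inconsistent.
It has no solutions.

0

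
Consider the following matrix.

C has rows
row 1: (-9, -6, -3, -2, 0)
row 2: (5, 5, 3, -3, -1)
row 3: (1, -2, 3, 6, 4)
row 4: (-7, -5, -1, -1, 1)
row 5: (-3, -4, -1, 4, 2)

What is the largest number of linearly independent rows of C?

3

Row reduce to echelon form.
R2 ← R2 + (5/9)·R1: [0, 5/3, 4/3, -37/9, -1]
R3 ← R3 + (1/9)·R1: [0, -8/3, 8/3, 52/9, 4]
R4 ← R4 − (7/9)·R1: [0, -1/3, 4/3, 5/9, 1]
R5 ← R5 − (1/3)·R1: [0, -2, 0, 14/3, 2]
R3 ← R3 + (8/5)·R2: [0, 0, 24/5, -4/5, 12/5]
R4 ← R4 + (1/5)·R2: [0, 0, 8/5, -4/15, 4/5]
R5 ← R5 + (6/5)·R2: [0, 0, 8/5, -4/15, 4/5]
R4 ← R4 − (1/3)·R3: [0, 0, 0, 0, 0]
R5 ← R5 − (1/3)·R3: [0, 0, 0, 0, 0]
Echelon form has 3 nonzero rows, so rank(C) = 3.
The rank gives the maximum number of linearly independent rows: 3.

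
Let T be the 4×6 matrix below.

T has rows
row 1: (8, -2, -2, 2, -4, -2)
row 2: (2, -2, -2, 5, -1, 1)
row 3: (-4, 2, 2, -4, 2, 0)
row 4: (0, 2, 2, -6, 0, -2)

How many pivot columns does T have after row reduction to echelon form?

Row reduce to echelon form.
R2 ← R2 − (1/4)·R1: [0, -3/2, -3/2, 9/2, 0, 3/2]
R3 ← R3 + (1/2)·R1: [0, 1, 1, -3, 0, -1]
R3 ← R3 + (2/3)·R2: [0, 0, 0, 0, 0, 0]
R4 ← R4 + (4/3)·R2: [0, 0, 0, 0, 0, 0]
Echelon form has 2 nonzero rows, so rank(T) = 2.
Each nonzero row contributes one pivot column: 2 pivot columns.

2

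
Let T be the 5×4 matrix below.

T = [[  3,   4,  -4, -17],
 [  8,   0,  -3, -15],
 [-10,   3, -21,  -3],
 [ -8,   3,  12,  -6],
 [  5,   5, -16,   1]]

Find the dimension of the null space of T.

0

Row reduce to echelon form.
R2 ← R2 − (8/3)·R1: [0, -32/3, 23/3, 91/3]
R3 ← R3 + (10/3)·R1: [0, 49/3, -103/3, -179/3]
R4 ← R4 + (8/3)·R1: [0, 41/3, 4/3, -154/3]
R5 ← R5 − (5/3)·R1: [0, -5/3, -28/3, 88/3]
R3 ← R3 + (49/32)·R2: [0, 0, -723/32, -423/32]
R4 ← R4 + (41/32)·R2: [0, 0, 357/32, -399/32]
R5 ← R5 − (5/32)·R2: [0, 0, -337/32, 787/32]
R4 ← R4 + (119/241)·R3: [0, 0, 0, -4578/241]
R5 ← R5 − (337/723)·R3: [0, 0, 0, 7412/241]
R5 ← R5 + (34/21)·R4: [0, 0, 0, 0]
4 nonzero rows, so rank(T) = 4.
T has 4 columns; by rank–nullity, nullity = 4 − 4 = 0.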